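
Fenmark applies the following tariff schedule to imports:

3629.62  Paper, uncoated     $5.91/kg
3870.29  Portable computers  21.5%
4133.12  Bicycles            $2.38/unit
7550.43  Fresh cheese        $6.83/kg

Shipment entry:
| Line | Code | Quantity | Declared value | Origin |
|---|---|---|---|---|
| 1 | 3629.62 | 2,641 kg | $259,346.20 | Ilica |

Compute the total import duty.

$15,608.31

Line 1 (3629.62, Ilica, 2,641 kg, $259,346.20):
Base rate for 3629.62 is $5.91/kg.
Duty = 2,641 × $5.91 = $15,608.31.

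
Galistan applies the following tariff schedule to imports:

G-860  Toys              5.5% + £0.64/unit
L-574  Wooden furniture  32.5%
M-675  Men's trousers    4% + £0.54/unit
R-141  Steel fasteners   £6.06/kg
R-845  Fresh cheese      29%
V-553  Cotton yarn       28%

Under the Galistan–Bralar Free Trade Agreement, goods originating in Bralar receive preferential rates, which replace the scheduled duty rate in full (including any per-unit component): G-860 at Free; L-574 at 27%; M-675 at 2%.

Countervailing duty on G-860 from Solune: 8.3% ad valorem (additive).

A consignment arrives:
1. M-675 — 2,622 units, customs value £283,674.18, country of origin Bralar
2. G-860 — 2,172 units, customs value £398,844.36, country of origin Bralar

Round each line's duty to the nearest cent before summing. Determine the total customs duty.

£5,673.48

Line 1 (M-675, Bralar, 2,622 units, £283,674.18):
Base rate for M-675 is 4% + £0.54/unit.
Origin Bralar qualifies under the Galistan–Bralar agreement and M-675 is covered: preferential rate 2% applies instead.
Duty = £283,674.18 × 2% = £5,673.48.
Line 2 (G-860, Bralar, 2,172 units, £398,844.36):
Base rate for G-860 is 5.5% + £0.64/unit.
Origin Bralar qualifies under the Galistan–Bralar agreement and G-860 is covered: preferential rate Free applies instead.
The additional-duty order on G-860 targets Solune, not Bralar; it does not apply.
Duty = £398,844.36 × 0% = £0.00.
Total = £5,673.48 + £0.00 = £5,673.48.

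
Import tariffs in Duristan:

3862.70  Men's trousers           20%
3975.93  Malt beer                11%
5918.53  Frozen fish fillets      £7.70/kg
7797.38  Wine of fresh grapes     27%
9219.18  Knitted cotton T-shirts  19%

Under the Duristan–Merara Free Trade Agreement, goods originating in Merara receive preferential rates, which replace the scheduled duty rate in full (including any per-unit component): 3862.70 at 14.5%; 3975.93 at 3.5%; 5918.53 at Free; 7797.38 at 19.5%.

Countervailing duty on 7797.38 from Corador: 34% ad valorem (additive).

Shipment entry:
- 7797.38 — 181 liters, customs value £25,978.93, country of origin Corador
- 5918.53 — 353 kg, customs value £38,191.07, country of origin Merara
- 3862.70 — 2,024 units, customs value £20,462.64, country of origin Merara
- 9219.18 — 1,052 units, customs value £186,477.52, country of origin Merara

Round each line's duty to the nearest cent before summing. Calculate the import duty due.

Line 1 (7797.38, Corador, 181 liters, £25,978.93):
Base rate for 7797.38 is 27%.
7797.38 has an FTA preferential rate, but origin Corador is not Merara; base rate stands.
Additional duty on 7797.38 from Corador: +34%. Applied ad valorem rate: 27% + 34% = 61%.
Duty = £25,978.93 × 61% = £15,847.15.
Line 2 (5918.53, Merara, 353 kg, £38,191.07):
Base rate for 5918.53 is £7.70/kg.
Origin Merara qualifies under the Duristan–Merara agreement and 5918.53 is covered: preferential rate Free applies instead.
Duty = £38,191.07 × 0% = £0.00.
Line 3 (3862.70, Merara, 2,024 units, £20,462.64):
Base rate for 3862.70 is 20%.
Origin Merara qualifies under the Duristan–Merara agreement and 3862.70 is covered: preferential rate 14.5% applies instead.
Duty = £20,462.64 × 14.5% = £2,967.08.
Line 4 (9219.18, Merara, 1,052 units, £186,477.52):
Base rate for 9219.18 is 19%.
Origin Merara is the FTA partner but 9219.18 is not on the preference list; base rate stands.
Duty = £186,477.52 × 19% = £35,430.73.
Total = £15,847.15 + £0.00 + £2,967.08 + £35,430.73 = £54,244.96.

£54,244.96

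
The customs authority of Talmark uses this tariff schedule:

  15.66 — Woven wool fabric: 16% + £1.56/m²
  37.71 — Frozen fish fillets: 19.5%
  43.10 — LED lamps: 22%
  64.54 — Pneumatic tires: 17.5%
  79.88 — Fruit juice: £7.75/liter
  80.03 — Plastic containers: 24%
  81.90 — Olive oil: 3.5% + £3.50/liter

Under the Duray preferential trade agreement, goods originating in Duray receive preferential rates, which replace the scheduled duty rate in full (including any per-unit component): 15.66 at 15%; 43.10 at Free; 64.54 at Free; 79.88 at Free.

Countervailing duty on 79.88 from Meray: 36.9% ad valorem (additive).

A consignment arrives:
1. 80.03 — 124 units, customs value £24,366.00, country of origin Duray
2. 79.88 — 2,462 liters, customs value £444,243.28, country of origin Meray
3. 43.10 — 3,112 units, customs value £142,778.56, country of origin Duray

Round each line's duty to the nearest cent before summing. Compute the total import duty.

Line 1 (80.03, Duray, 124 units, £24,366.00):
Base rate for 80.03 is 24%.
Origin Duray is the FTA partner but 80.03 is not on the preference list; base rate stands.
Duty = £24,366.00 × 24% = £5,847.84.
Line 2 (79.88, Meray, 2,462 liters, £444,243.28):
Base rate for 79.88 is £7.75/liter.
79.88 has an FTA preferential rate, but origin Meray is not Duray; base rate stands.
Additional duty on 79.88 from Meray: +36.9% ad valorem. Applied ad valorem rate = 36.9%.
Duty = £444,243.28 × 36.9% + 2,462 × £7.75 = £183,006.27.
Line 3 (43.10, Duray, 3,112 units, £142,778.56):
Base rate for 43.10 is 22%.
Origin Duray qualifies under the Talmark–Duray agreement and 43.10 is covered: preferential rate Free applies instead.
Duty = £142,778.56 × 0% = £0.00.
Total = £5,847.84 + £183,006.27 + £0.00 = £188,854.11.

£188,854.11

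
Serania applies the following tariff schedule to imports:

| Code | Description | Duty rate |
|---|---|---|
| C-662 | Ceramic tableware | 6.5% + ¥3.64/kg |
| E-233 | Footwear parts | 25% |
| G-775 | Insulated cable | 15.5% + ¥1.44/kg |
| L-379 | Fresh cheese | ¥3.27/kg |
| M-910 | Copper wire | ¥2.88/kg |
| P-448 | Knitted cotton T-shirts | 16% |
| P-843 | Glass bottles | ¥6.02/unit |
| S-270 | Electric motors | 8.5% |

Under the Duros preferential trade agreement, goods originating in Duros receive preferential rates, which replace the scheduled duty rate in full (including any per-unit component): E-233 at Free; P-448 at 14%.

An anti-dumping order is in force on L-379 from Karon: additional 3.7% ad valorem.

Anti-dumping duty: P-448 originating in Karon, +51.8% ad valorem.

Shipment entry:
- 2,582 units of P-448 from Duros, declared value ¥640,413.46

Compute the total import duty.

Line 1 (P-448, Duros, 2,582 units, ¥640,413.46):
Base rate for P-448 is 16%.
Origin Duros qualifies under the Serania–Duros agreement and P-448 is covered: preferential rate 14% applies instead.
The additional-duty order on P-448 targets Karon, not Duros; it does not apply.
Duty = ¥640,413.46 × 14% = ¥89,657.88.

¥89,657.88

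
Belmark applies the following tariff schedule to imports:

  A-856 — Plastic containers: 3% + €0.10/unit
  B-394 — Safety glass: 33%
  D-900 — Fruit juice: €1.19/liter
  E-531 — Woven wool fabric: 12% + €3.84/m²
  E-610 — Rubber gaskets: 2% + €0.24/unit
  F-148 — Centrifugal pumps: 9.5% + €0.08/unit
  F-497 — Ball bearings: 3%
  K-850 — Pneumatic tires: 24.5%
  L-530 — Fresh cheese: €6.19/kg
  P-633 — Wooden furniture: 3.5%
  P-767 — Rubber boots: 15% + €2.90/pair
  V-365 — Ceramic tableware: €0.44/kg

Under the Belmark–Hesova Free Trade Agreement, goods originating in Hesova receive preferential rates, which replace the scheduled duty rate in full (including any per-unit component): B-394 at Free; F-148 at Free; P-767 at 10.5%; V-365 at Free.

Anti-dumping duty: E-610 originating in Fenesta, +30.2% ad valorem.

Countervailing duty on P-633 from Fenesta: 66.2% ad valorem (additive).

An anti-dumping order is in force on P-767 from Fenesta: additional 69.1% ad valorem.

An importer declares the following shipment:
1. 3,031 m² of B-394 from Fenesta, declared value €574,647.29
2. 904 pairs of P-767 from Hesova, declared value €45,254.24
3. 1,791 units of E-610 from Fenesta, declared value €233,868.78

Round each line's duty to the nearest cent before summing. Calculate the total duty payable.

€270,120.90

Line 1 (B-394, Fenesta, 3,031 m², €574,647.29):
Base rate for B-394 is 33%.
B-394 has an FTA preferential rate, but origin Fenesta is not Hesova; base rate stands.
Duty = €574,647.29 × 33% = €189,633.61.
Line 2 (P-767, Hesova, 904 pairs, €45,254.24):
Base rate for P-767 is 15% + €2.90/pair.
Origin Hesova qualifies under the Belmark–Hesova agreement and P-767 is covered: preferential rate 10.5% applies instead.
The additional-duty order on P-767 targets Fenesta, not Hesova; it does not apply.
Duty = €45,254.24 × 10.5% = €4,751.70.
Line 3 (E-610, Fenesta, 1,791 units, €233,868.78):
Base rate for E-610 is 2% + €0.24/unit.
Additional duty on E-610 from Fenesta: +30.2%. Applied ad valorem rate: 2% + 30.2% = 32.2%.
Duty = €233,868.78 × 32.2% + 1,791 × €0.24 = €75,735.59.
Total = €189,633.61 + €4,751.70 + €75,735.59 = €270,120.90.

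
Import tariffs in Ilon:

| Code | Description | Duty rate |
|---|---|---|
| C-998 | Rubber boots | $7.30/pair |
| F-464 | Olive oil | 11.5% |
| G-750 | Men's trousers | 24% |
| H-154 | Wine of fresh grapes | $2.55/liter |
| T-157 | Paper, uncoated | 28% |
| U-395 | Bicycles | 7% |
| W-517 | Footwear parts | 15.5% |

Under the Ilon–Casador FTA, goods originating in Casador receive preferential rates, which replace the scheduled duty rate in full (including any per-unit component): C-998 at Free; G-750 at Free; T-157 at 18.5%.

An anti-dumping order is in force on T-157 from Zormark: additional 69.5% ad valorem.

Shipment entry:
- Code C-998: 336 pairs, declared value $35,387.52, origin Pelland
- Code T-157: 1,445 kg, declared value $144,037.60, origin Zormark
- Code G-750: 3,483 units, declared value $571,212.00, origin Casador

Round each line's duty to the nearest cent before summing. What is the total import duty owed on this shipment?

$142,889.46

Line 1 (C-998, Pelland, 336 pairs, $35,387.52):
Base rate for C-998 is $7.30/pair.
C-998 has an FTA preferential rate, but origin Pelland is not Casador; base rate stands.
Duty = 336 × $7.30 = $2,452.80.
Line 2 (T-157, Zormark, 1,445 kg, $144,037.60):
Base rate for T-157 is 28%.
T-157 has an FTA preferential rate, but origin Zormark is not Casador; base rate stands.
Additional duty on T-157 from Zormark: +69.5%. Applied ad valorem rate: 28% + 69.5% = 97.5%.
Duty = $144,037.60 × 97.5% = $140,436.66.
Line 3 (G-750, Casador, 3,483 units, $571,212.00):
Base rate for G-750 is 24%.
Origin Casador qualifies under the Ilon–Casador agreement and G-750 is covered: preferential rate Free applies instead.
Duty = $571,212.00 × 0% = $0.00.
Total = $2,452.80 + $140,436.66 + $0.00 = $142,889.46.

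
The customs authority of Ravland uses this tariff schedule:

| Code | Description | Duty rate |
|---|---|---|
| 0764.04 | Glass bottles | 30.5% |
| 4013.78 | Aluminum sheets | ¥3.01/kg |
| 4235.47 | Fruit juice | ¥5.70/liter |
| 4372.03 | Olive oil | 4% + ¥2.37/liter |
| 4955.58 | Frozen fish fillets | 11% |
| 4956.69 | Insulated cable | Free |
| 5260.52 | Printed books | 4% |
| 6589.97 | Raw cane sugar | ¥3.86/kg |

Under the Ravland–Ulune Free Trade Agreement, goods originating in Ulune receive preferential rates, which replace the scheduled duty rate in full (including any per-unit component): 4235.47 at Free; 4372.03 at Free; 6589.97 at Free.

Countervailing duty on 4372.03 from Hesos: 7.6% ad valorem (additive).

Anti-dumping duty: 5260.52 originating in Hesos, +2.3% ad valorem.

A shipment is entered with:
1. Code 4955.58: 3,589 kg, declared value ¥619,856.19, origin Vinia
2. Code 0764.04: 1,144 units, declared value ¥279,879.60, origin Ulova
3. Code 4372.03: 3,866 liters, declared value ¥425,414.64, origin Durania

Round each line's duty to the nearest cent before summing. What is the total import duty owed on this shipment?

Line 1 (4955.58, Vinia, 3,589 kg, ¥619,856.19):
Base rate for 4955.58 is 11%.
Duty = ¥619,856.19 × 11% = ¥68,184.18.
Line 2 (0764.04, Ulova, 1,144 units, ¥279,879.60):
Base rate for 0764.04 is 30.5%.
Duty = ¥279,879.60 × 30.5% = ¥85,363.28.
Line 3 (4372.03, Durania, 3,866 liters, ¥425,414.64):
Base rate for 4372.03 is 4% + ¥2.37/liter.
4372.03 has an FTA preferential rate, but origin Durania is not Ulune; base rate stands.
The additional-duty order on 4372.03 targets Hesos, not Durania; it does not apply.
Duty = ¥425,414.64 × 4% + 3,866 × ¥2.37 = ¥26,179.01.
Total = ¥68,184.18 + ¥85,363.28 + ¥26,179.01 = ¥179,726.47.

¥179,726.47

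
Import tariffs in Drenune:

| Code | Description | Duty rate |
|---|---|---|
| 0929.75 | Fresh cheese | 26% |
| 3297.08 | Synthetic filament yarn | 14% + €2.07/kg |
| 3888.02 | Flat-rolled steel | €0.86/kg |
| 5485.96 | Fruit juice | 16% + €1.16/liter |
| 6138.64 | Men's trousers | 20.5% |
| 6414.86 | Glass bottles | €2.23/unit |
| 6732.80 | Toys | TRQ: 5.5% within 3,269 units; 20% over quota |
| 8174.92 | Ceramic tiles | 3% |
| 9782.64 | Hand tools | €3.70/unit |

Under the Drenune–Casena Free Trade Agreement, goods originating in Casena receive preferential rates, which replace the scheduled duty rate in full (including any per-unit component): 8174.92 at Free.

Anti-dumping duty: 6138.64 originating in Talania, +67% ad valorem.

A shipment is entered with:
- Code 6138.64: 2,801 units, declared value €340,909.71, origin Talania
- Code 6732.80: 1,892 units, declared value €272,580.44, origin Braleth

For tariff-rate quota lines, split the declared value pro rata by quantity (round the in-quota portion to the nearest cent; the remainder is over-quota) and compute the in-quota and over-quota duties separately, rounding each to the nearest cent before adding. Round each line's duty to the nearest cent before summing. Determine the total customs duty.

€313,287.92

Line 1 (6138.64, Talania, 2,801 units, €340,909.71):
Base rate for 6138.64 is 20.5%.
Additional duty on 6138.64 from Talania: +67%. Applied ad valorem rate: 20.5% + 67% = 87.5%.
Duty = €340,909.71 × 87.5% = €298,296.00.
Line 2 (6732.80, Braleth, 1,892 units, €272,580.44):
Code 6732.80 is under a tariff-rate quota (threshold 3,269 units). Quantity 1,892 units is within the quota, so the in-quota rate 5.5% applies to the full value.
Duty = €272,580.44 × 5.5% = €14,991.92.
Total = €298,296.00 + €14,991.92 = €313,287.92.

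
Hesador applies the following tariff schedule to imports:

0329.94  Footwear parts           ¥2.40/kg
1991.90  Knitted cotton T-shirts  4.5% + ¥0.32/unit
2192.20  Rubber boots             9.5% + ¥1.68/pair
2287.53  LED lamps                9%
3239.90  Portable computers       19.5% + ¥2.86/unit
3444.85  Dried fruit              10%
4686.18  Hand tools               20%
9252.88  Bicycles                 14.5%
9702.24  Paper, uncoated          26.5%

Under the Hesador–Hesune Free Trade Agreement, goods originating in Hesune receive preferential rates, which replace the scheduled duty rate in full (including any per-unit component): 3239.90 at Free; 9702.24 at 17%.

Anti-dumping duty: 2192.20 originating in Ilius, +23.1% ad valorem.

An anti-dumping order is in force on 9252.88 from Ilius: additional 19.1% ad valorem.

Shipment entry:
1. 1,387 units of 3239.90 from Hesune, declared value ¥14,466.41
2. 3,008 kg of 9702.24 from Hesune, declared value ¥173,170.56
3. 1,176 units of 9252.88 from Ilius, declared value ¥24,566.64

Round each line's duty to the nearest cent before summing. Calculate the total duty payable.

Line 1 (3239.90, Hesune, 1,387 units, ¥14,466.41):
Base rate for 3239.90 is 19.5% + ¥2.86/unit.
Origin Hesune qualifies under the Hesador–Hesune agreement and 3239.90 is covered: preferential rate Free applies instead.
Duty = ¥14,466.41 × 0% = ¥0.00.
Line 2 (9702.24, Hesune, 3,008 kg, ¥173,170.56):
Base rate for 9702.24 is 26.5%.
Origin Hesune qualifies under the Hesador–Hesune agreement and 9702.24 is covered: preferential rate 17% applies instead.
Duty = ¥173,170.56 × 17% = ¥29,439.00.
Line 3 (9252.88, Ilius, 1,176 units, ¥24,566.64):
Base rate for 9252.88 is 14.5%.
Additional duty on 9252.88 from Ilius: +19.1%. Applied ad valorem rate: 14.5% + 19.1% = 33.6%.
Duty = ¥24,566.64 × 33.6% = ¥8,254.39.
Total = ¥0.00 + ¥29,439.00 + ¥8,254.39 = ¥37,693.39.

¥37,693.39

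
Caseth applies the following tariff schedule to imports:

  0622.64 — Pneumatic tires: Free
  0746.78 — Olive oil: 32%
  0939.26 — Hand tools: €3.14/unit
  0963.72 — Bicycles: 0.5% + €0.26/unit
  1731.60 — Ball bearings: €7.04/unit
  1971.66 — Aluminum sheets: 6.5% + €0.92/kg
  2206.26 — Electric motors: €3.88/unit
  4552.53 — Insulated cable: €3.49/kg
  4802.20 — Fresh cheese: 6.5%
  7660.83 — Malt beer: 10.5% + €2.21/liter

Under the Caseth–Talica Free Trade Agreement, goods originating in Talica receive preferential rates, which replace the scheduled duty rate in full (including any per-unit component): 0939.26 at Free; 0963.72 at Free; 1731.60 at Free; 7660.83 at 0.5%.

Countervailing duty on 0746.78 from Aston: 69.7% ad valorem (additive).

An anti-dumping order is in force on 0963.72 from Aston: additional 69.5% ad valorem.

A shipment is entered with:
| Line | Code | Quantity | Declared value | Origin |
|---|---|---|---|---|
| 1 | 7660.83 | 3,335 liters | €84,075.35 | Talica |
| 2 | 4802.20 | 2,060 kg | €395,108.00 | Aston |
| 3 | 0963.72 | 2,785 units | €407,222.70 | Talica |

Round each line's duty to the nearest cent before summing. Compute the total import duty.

Line 1 (7660.83, Talica, 3,335 liters, €84,075.35):
Base rate for 7660.83 is 10.5% + €2.21/liter.
Origin Talica qualifies under the Caseth–Talica agreement and 7660.83 is covered: preferential rate 0.5% applies instead.
Duty = €84,075.35 × 0.5% = €420.38.
Line 2 (4802.20, Aston, 2,060 kg, €395,108.00):
Base rate for 4802.20 is 6.5%.
Duty = €395,108.00 × 6.5% = €25,682.02.
Line 3 (0963.72, Talica, 2,785 units, €407,222.70):
Base rate for 0963.72 is 0.5% + €0.26/unit.
Origin Talica qualifies under the Caseth–Talica agreement and 0963.72 is covered: preferential rate Free applies instead.
The additional-duty order on 0963.72 targets Aston, not Talica; it does not apply.
Duty = €407,222.70 × 0% = €0.00.
Total = €420.38 + €25,682.02 + €0.00 = €26,102.40.

€26,102.40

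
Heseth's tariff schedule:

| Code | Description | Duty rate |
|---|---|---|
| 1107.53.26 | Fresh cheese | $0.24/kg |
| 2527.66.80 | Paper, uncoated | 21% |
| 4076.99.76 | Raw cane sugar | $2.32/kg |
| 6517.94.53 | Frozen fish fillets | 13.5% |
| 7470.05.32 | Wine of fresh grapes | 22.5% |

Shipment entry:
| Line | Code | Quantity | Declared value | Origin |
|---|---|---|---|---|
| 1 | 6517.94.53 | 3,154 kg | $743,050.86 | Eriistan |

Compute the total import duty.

$100,311.87

Line 1 (6517.94.53, Eriistan, 3,154 kg, $743,050.86):
Base rate for 6517.94.53 is 13.5%.
Duty = $743,050.86 × 13.5% = $100,311.87.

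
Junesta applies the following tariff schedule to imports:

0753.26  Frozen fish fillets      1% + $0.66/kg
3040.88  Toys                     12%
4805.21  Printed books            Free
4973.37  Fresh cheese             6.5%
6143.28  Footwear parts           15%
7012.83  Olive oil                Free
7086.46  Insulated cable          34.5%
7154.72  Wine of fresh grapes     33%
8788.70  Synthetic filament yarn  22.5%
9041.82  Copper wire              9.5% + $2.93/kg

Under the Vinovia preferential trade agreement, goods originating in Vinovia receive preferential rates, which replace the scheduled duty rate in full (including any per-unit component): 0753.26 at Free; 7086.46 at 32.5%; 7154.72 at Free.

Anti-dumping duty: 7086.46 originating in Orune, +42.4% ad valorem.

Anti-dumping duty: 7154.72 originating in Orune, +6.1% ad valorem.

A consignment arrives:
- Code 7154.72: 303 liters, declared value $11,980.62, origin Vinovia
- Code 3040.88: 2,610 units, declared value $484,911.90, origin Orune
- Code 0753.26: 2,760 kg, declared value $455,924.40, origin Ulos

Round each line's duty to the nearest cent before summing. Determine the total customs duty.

$64,570.27

Line 1 (7154.72, Vinovia, 303 liters, $11,980.62):
Base rate for 7154.72 is 33%.
Origin Vinovia qualifies under the Junesta–Vinovia agreement and 7154.72 is covered: preferential rate Free applies instead.
The additional-duty order on 7154.72 targets Orune, not Vinovia; it does not apply.
Duty = $11,980.62 × 0% = $0.00.
Line 2 (3040.88, Orune, 2,610 units, $484,911.90):
Base rate for 3040.88 is 12%.
Duty = $484,911.90 × 12% = $58,189.43.
Line 3 (0753.26, Ulos, 2,760 kg, $455,924.40):
Base rate for 0753.26 is 1% + $0.66/kg.
0753.26 has an FTA preferential rate, but origin Ulos is not Vinovia; base rate stands.
Duty = $455,924.40 × 1% + 2,760 × $0.66 = $6,380.84.
Total = $0.00 + $58,189.43 + $6,380.84 = $64,570.27.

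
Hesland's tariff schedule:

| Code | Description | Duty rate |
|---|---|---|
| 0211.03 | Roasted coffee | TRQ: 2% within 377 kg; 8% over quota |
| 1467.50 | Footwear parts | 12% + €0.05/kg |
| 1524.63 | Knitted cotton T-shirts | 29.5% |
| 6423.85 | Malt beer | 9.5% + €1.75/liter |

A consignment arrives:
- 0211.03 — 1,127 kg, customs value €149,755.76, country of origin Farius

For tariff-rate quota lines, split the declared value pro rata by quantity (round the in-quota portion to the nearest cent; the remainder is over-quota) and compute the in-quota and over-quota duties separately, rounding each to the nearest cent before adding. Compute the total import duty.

€8,974.72

Line 1 (0211.03, Farius, 1,127 kg, €149,755.76):
Code 0211.03 is under a tariff-rate quota (threshold 377 kg). In-quota: 377 kg at 2%; over-quota: 750 kg at 8%.
Pro-rata value split: in-quota = €149,755.76 × 377/1,127 = €50,095.76; over-quota = €149,755.76 − €50,095.76 = €99,660.00.
In-quota duty = €50,095.76 × 2% = €1,001.92. Over-quota duty = €99,660.00 × 8% = €7,972.80.
Line duty = €1,001.92 + €7,972.80 = €8,974.72.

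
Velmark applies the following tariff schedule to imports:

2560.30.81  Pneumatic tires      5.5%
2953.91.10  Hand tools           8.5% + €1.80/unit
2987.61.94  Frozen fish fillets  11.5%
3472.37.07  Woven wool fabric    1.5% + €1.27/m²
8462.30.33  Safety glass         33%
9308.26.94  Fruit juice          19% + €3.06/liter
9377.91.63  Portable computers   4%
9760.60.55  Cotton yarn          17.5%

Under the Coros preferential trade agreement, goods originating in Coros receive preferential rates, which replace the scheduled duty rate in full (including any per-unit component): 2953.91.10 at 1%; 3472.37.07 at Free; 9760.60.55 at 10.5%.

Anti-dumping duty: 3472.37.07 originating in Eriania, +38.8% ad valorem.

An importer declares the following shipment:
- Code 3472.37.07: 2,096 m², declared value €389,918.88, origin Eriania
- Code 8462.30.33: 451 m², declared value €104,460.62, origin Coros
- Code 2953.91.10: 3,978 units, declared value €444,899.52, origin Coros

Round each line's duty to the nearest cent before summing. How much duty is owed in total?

€198,720.23

Line 1 (3472.37.07, Eriania, 2,096 m², €389,918.88):
Base rate for 3472.37.07 is 1.5% + €1.27/m².
3472.37.07 has an FTA preferential rate, but origin Eriania is not Coros; base rate stands.
Additional duty on 3472.37.07 from Eriania: +38.8%. Applied ad valorem rate: 1.5% + 38.8% = 40.3%.
Duty = €389,918.88 × 40.3% + 2,096 × €1.27 = €159,799.23.
Line 2 (8462.30.33, Coros, 451 m², €104,460.62):
Base rate for 8462.30.33 is 33%.
Origin Coros is the FTA partner but 8462.30.33 is not on the preference list; base rate stands.
Duty = €104,460.62 × 33% = €34,472.00.
Line 3 (2953.91.10, Coros, 3,978 units, €444,899.52):
Base rate for 2953.91.10 is 8.5% + €1.80/unit.
Origin Coros qualifies under the Velmark–Coros agreement and 2953.91.10 is covered: preferential rate 1% applies instead.
Duty = €444,899.52 × 1% = €4,449.00.
Total = €159,799.23 + €34,472.00 + €4,449.00 = €198,720.23.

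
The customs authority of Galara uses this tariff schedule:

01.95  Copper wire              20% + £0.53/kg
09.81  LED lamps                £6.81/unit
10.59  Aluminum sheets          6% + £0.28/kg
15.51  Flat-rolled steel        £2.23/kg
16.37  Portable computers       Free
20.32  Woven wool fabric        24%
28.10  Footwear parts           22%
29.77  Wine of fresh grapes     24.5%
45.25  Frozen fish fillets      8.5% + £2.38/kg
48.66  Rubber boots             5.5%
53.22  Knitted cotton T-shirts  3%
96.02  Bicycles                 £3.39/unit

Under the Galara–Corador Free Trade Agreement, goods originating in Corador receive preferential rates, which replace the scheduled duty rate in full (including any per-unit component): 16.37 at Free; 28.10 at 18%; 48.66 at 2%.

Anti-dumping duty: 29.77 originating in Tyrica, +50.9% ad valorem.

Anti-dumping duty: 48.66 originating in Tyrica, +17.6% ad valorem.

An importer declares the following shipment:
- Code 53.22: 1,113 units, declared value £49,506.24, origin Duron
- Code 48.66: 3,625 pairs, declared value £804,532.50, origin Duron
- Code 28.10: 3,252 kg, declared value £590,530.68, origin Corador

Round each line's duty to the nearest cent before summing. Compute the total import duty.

£152,030.00

Line 1 (53.22, Duron, 1,113 units, £49,506.24):
Base rate for 53.22 is 3%.
Duty = £49,506.24 × 3% = £1,485.19.
Line 2 (48.66, Duron, 3,625 pairs, £804,532.50):
Base rate for 48.66 is 5.5%.
48.66 has an FTA preferential rate, but origin Duron is not Corador; base rate stands.
The additional-duty order on 48.66 targets Tyrica, not Duron; it does not apply.
Duty = £804,532.50 × 5.5% = £44,249.29.
Line 3 (28.10, Corador, 3,252 kg, £590,530.68):
Base rate for 28.10 is 22%.
Origin Corador qualifies under the Galara–Corador agreement and 28.10 is covered: preferential rate 18% applies instead.
Duty = £590,530.68 × 18% = £106,295.52.
Total = £1,485.19 + £44,249.29 + £106,295.52 = £152,030.00.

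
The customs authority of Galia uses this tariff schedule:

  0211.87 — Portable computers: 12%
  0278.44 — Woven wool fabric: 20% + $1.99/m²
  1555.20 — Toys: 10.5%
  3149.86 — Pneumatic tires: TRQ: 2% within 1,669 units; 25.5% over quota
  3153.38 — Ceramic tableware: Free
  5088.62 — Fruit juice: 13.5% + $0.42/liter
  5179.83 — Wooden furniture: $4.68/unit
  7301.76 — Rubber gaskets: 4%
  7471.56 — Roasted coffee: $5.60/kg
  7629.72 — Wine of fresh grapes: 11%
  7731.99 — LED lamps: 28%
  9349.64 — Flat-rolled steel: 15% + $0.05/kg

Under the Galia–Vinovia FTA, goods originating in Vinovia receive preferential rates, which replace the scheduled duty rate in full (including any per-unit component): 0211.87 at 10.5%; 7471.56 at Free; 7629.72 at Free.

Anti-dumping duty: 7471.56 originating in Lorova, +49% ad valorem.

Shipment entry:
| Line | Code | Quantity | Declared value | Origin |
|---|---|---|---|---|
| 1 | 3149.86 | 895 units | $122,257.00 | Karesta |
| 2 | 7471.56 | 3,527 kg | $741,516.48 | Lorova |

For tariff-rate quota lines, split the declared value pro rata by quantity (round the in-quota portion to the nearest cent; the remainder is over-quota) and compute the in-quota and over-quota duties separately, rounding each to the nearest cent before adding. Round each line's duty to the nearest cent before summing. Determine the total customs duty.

$385,539.42

Line 1 (3149.86, Karesta, 895 units, $122,257.00):
Code 3149.86 is under a tariff-rate quota (threshold 1,669 units). Quantity 895 units is within the quota, so the in-quota rate 2% applies to the full value.
Duty = $122,257.00 × 2% = $2,445.14.
Line 2 (7471.56, Lorova, 3,527 kg, $741,516.48):
Base rate for 7471.56 is $5.60/kg.
7471.56 has an FTA preferential rate, but origin Lorova is not Vinovia; base rate stands.
Additional duty on 7471.56 from Lorova: +49% ad valorem. Applied ad valorem rate = 49%.
Duty = $741,516.48 × 49% + 3,527 × $5.60 = $383,094.28.
Total = $2,445.14 + $383,094.28 = $385,539.42.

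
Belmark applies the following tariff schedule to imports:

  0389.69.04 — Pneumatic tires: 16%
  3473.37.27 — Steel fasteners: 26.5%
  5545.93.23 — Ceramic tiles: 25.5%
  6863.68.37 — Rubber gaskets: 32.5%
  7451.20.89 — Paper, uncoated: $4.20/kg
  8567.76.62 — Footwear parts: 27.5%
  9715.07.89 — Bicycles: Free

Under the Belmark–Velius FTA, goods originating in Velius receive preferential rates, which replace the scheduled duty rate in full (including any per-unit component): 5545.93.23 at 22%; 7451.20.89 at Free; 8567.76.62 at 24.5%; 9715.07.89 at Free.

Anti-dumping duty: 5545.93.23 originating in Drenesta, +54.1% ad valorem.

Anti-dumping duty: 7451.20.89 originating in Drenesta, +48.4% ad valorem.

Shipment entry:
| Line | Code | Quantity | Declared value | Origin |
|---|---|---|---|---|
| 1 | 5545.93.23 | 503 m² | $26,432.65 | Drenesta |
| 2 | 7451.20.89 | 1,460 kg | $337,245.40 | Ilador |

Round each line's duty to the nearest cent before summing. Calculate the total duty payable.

Line 1 (5545.93.23, Drenesta, 503 m², $26,432.65):
Base rate for 5545.93.23 is 25.5%.
5545.93.23 has an FTA preferential rate, but origin Drenesta is not Velius; base rate stands.
Additional duty on 5545.93.23 from Drenesta: +54.1%. Applied ad valorem rate: 25.5% + 54.1% = 79.6%.
Duty = $26,432.65 × 79.6% = $21,040.39.
Line 2 (7451.20.89, Ilador, 1,460 kg, $337,245.40):
Base rate for 7451.20.89 is $4.20/kg.
7451.20.89 has an FTA preferential rate, but origin Ilador is not Velius; base rate stands.
The additional-duty order on 7451.20.89 targets Drenesta, not Ilador; it does not apply.
Duty = 1,460 × $4.20 = $6,132.00.
Total = $21,040.39 + $6,132.00 = $27,172.39.

$27,172.39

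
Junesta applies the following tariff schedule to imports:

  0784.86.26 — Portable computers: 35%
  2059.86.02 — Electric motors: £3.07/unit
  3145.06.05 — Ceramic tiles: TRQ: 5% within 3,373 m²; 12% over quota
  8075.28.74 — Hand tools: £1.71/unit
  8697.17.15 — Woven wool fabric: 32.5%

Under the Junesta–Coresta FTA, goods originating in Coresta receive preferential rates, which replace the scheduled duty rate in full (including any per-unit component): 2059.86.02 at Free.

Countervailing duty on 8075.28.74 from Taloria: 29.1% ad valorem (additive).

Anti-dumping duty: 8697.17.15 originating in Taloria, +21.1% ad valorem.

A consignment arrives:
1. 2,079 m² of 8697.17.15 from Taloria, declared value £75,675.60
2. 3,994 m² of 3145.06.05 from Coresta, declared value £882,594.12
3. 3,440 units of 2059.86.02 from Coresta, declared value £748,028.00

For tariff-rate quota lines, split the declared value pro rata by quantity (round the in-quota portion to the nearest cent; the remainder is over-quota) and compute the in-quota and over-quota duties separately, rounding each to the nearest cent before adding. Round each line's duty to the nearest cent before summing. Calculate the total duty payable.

Line 1 (8697.17.15, Taloria, 2,079 m², £75,675.60):
Base rate for 8697.17.15 is 32.5%.
Additional duty on 8697.17.15 from Taloria: +21.1%. Applied ad valorem rate: 32.5% + 21.1% = 53.6%.
Duty = £75,675.60 × 53.6% = £40,562.12.
Line 2 (3145.06.05, Coresta, 3,994 m², £882,594.12):
Code 3145.06.05 is under a tariff-rate quota (threshold 3,373 m²). In-quota: 3,373 m² at 5%; over-quota: 621 m² at 12%.
Pro-rata value split: in-quota = £882,594.12 × 3,373/3,994 = £745,365.54; over-quota = £882,594.12 − £745,365.54 = £137,228.58.
In-quota duty = £745,365.54 × 5% = £37,268.28. Over-quota duty = £137,228.58 × 12% = £16,467.43.
Line duty = £37,268.28 + £16,467.43 = £53,735.71.
Line 3 (2059.86.02, Coresta, 3,440 units, £748,028.00):
Base rate for 2059.86.02 is £3.07/unit.
Origin Coresta qualifies under the Junesta–Coresta agreement and 2059.86.02 is covered: preferential rate Free applies instead.
Duty = £748,028.00 × 0% = £0.00.
Total = £40,562.12 + £53,735.71 + £0.00 = £94,297.83.

£94,297.83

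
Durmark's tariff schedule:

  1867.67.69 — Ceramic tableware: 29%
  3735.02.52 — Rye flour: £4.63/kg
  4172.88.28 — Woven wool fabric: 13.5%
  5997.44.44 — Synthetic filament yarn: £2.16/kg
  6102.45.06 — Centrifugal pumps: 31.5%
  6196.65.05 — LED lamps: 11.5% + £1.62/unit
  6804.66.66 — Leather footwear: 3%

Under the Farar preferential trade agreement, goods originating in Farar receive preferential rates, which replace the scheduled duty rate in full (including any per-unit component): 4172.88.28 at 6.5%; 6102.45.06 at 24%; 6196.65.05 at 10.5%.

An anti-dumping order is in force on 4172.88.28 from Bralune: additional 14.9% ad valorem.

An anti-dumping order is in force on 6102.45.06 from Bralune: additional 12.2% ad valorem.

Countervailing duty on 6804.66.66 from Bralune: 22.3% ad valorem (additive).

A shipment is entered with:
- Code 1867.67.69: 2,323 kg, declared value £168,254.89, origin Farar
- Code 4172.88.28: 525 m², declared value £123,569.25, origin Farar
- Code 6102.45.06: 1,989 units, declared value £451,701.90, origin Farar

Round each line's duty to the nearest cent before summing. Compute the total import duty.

£165,234.38

Line 1 (1867.67.69, Farar, 2,323 kg, £168,254.89):
Base rate for 1867.67.69 is 29%.
Origin Farar is the FTA partner but 1867.67.69 is not on the preference list; base rate stands.
Duty = £168,254.89 × 29% = £48,793.92.
Line 2 (4172.88.28, Farar, 525 m², £123,569.25):
Base rate for 4172.88.28 is 13.5%.
Origin Farar qualifies under the Durmark–Farar agreement and 4172.88.28 is covered: preferential rate 6.5% applies instead.
The additional-duty order on 4172.88.28 targets Bralune, not Farar; it does not apply.
Duty = £123,569.25 × 6.5% = £8,032.00.
Line 3 (6102.45.06, Farar, 1,989 units, £451,701.90):
Base rate for 6102.45.06 is 31.5%.
Origin Farar qualifies under the Durmark–Farar agreement and 6102.45.06 is covered: preferential rate 24% applies instead.
The additional-duty order on 6102.45.06 targets Bralune, not Farar; it does not apply.
Duty = £451,701.90 × 24% = £108,408.46.
Total = £48,793.92 + £8,032.00 + £108,408.46 = £165,234.38.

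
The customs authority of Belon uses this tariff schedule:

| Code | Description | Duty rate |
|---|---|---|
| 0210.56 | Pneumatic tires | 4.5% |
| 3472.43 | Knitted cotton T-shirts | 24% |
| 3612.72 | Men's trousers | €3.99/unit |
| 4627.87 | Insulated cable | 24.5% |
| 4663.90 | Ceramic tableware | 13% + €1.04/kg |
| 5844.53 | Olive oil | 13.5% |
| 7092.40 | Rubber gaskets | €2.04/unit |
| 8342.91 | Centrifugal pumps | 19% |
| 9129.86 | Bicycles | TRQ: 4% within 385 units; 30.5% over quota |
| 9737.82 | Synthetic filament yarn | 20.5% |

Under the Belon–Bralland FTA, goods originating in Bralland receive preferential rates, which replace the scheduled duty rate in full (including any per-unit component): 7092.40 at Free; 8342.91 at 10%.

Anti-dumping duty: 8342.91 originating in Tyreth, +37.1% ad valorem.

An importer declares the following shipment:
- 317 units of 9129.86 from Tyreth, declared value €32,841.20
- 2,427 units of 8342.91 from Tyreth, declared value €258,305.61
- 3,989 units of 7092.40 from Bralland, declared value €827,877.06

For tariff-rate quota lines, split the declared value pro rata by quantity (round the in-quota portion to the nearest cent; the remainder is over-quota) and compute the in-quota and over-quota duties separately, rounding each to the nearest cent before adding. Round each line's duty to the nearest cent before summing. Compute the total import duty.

Line 1 (9129.86, Tyreth, 317 units, €32,841.20):
Code 9129.86 is under a tariff-rate quota (threshold 385 units). Quantity 317 units is within the quota, so the in-quota rate 4% applies to the full value.
Duty = €32,841.20 × 4% = €1,313.65.
Line 2 (8342.91, Tyreth, 2,427 units, €258,305.61):
Base rate for 8342.91 is 19%.
8342.91 has an FTA preferential rate, but origin Tyreth is not Bralland; base rate stands.
Additional duty on 8342.91 from Tyreth: +37.1%. Applied ad valorem rate: 19% + 37.1% = 56.1%.
Duty = €258,305.61 × 56.1% = €144,909.45.
Line 3 (7092.40, Bralland, 3,989 units, €827,877.06):
Base rate for 7092.40 is €2.04/unit.
Origin Bralland qualifies under the Belon–Bralland agreement and 7092.40 is covered: preferential rate Free applies instead.
Duty = €827,877.06 × 0% = €0.00.
Total = €1,313.65 + €144,909.45 + €0.00 = €146,223.10.

€146,223.10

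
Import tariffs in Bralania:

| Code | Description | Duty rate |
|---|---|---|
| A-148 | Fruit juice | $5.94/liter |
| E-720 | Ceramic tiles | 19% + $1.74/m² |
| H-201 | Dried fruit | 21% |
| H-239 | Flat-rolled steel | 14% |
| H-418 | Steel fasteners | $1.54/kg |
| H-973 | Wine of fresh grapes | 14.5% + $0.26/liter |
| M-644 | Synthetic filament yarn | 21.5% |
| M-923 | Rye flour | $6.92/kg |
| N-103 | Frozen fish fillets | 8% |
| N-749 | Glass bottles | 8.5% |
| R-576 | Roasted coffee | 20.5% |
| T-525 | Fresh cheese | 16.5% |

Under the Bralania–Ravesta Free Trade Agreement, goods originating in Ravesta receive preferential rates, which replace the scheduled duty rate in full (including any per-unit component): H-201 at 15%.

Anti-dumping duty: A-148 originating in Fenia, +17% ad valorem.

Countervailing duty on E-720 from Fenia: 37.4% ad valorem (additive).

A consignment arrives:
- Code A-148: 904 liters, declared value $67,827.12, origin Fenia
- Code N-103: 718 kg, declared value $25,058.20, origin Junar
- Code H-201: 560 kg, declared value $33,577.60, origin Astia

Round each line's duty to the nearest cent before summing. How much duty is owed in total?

$25,956.33

Line 1 (A-148, Fenia, 904 liters, $67,827.12):
Base rate for A-148 is $5.94/liter.
Additional duty on A-148 from Fenia: +17% ad valorem. Applied ad valorem rate = 17%.
Duty = $67,827.12 × 17% + 904 × $5.94 = $16,900.37.
Line 2 (N-103, Junar, 718 kg, $25,058.20):
Base rate for N-103 is 8%.
Duty = $25,058.20 × 8% = $2,004.66.
Line 3 (H-201, Astia, 560 kg, $33,577.60):
Base rate for H-201 is 21%.
H-201 has an FTA preferential rate, but origin Astia is not Ravesta; base rate stands.
Duty = $33,577.60 × 21% = $7,051.30.
Total = $16,900.37 + $2,004.66 + $7,051.30 = $25,956.33.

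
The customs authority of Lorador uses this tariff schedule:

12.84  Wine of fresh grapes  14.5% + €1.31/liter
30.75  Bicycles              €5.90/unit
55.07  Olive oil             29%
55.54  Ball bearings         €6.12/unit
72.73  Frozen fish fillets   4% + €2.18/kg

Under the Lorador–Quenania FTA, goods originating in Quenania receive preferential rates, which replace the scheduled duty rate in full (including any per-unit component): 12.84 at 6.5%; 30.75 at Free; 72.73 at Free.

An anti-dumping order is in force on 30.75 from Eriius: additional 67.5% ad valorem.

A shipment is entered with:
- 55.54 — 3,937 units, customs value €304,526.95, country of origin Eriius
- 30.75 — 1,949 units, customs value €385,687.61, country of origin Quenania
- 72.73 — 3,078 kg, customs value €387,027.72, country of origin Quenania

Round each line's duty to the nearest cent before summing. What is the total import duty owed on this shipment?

Line 1 (55.54, Eriius, 3,937 units, €304,526.95):
Base rate for 55.54 is €6.12/unit.
Duty = 3,937 × €6.12 = €24,094.44.
Line 2 (30.75, Quenania, 1,949 units, €385,687.61):
Base rate for 30.75 is €5.90/unit.
Origin Quenania qualifies under the Lorador–Quenania agreement and 30.75 is covered: preferential rate Free applies instead.
The additional-duty order on 30.75 targets Eriius, not Quenania; it does not apply.
Duty = €385,687.61 × 0% = €0.00.
Line 3 (72.73, Quenania, 3,078 kg, €387,027.72):
Base rate for 72.73 is 4% + €2.18/kg.
Origin Quenania qualifies under the Lorador–Quenania agreement and 72.73 is covered: preferential rate Free applies instead.
Duty = €387,027.72 × 0% = €0.00.
Total = €24,094.44 + €0.00 + €0.00 = €24,094.44.

€24,094.44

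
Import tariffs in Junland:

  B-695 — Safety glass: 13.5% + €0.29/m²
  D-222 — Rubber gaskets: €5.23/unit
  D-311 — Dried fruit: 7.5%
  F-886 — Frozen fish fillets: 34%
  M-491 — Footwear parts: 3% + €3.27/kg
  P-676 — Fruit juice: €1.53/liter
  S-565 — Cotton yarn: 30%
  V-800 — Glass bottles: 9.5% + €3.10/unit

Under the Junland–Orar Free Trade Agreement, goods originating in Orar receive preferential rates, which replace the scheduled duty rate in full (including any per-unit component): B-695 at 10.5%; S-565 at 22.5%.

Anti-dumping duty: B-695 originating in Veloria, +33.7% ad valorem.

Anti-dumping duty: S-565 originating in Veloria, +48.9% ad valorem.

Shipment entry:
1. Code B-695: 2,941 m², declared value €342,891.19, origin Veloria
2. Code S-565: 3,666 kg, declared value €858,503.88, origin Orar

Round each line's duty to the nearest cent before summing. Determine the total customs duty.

Line 1 (B-695, Veloria, 2,941 m², €342,891.19):
Base rate for B-695 is 13.5% + €0.29/m².
B-695 has an FTA preferential rate, but origin Veloria is not Orar; base rate stands.
Additional duty on B-695 from Veloria: +33.7%. Applied ad valorem rate: 13.5% + 33.7% = 47.2%.
Duty = €342,891.19 × 47.2% + 2,941 × €0.29 = €162,697.53.
Line 2 (S-565, Orar, 3,666 kg, €858,503.88):
Base rate for S-565 is 30%.
Origin Orar qualifies under the Junland–Orar agreement and S-565 is covered: preferential rate 22.5% applies instead.
The additional-duty order on S-565 targets Veloria, not Orar; it does not apply.
Duty = €858,503.88 × 22.5% = €193,163.37.
Total = €162,697.53 + €193,163.37 = €355,860.90.

€355,860.90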